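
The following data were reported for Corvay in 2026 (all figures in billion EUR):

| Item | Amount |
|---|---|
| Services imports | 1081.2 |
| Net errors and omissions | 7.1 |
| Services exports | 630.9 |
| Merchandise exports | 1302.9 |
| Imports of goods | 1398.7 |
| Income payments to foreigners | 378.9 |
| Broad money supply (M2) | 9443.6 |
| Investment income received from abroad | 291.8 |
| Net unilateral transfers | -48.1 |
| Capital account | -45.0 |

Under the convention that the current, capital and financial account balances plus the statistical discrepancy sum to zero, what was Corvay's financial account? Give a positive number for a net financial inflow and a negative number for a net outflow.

719.2

Goods balance = 1302.9 - 1398.7 = -95.8
Services balance = 630.9 - 1081.2 = -450.3
Trade balance (goods + services) = -95.8 + (-450.3) = -546.1
Net primary income = 291.8 - 378.9 = -87.1
Net secondary income = -48.1
Current account = -546.1 + (-87.1) + (-48.1) = -681.3
Financial account = -(-681.3 + (-45.0) + 7.1) = 719.2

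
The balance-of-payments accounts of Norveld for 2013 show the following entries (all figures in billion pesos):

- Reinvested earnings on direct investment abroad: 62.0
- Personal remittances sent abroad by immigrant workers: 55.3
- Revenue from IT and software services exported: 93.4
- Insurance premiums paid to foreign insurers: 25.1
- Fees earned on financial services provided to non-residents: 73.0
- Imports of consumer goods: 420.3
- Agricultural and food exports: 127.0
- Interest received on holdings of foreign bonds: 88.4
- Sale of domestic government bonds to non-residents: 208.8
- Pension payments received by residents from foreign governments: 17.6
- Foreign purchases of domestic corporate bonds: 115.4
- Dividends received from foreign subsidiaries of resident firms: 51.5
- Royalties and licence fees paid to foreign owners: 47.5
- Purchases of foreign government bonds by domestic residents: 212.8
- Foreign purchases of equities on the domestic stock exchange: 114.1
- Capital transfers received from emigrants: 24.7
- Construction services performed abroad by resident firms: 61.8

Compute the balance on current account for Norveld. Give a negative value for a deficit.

26.5

Goods: -420.3 + 127.0 = -293.3
Services: -25.1 + 93.4 - 47.5 + 73.0 + 61.8 = 155.6
Primary income: 62.0 + 88.4 + 51.5 = 201.9
Secondary income: -55.3 + 17.6 = -37.7
Current account = (-293.3) + 155.6 + 201.9 + (-37.7) = 26.5
(Excluded from the current account — financial account: sale of domestic government bonds to non-residents 208.8, foreign purchases of domestic corporate bonds 115.4, purchases of foreign government bonds by domestic residents 212.8, foreign purchases of equities on the domestic stock exchange 114.1; capital account: capital transfers received from emigrants 24.7.)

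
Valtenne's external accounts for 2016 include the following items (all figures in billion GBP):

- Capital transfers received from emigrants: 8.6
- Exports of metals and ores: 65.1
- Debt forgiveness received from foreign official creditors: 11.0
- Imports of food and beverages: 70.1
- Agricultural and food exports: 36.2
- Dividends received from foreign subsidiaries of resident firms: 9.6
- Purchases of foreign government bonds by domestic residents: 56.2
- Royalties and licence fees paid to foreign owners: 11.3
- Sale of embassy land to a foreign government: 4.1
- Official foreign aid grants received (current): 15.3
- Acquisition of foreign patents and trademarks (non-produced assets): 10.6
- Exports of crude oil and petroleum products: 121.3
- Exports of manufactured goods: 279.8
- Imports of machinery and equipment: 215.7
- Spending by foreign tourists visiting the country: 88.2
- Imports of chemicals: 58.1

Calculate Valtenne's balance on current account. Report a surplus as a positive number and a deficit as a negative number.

Goods: 279.8 + 121.3 + 65.1 + 36.2 - 58.1 - 70.1 - 215.7 = 158.5
Services: 88.2 - 11.3 = 76.9
Primary income: 9.6
Secondary income: 15.3
Current account = 158.5 + 76.9 + 9.6 + 15.3 = 260.3
(Excluded from the current account — capital account: capital transfers received from emigrants 8.6, debt forgiveness received from foreign official creditors 11.0, sale of embassy land to a foreign government 4.1, acquisition of foreign patents and trademarks (non-produced assets) 10.6; financial account: purchases of foreign government bonds by domestic residents 56.2.)

260.3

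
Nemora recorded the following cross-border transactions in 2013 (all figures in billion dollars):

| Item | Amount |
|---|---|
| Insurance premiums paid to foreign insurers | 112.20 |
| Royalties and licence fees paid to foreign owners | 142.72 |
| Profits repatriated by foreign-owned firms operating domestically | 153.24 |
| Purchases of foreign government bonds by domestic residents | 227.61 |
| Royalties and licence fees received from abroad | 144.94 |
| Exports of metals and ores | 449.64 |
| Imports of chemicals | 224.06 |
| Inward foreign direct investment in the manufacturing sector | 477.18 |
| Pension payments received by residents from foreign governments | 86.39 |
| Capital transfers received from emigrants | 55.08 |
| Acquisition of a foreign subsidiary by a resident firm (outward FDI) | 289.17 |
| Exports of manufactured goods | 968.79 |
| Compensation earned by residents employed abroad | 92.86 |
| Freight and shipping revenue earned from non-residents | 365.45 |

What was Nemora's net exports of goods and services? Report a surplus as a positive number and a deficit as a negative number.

1449.84

Goods: 449.64 + 968.79 - 224.06 = 1194.37
Services: 144.94 - 142.72 - 112.20 + 365.45 = 255.47
Trade balance = 1194.37 + 255.47 = 1449.84
(Excluded from the trade balance — primary income: profits repatriated by foreign-owned firms operating domestically 153.24, compensation earned by residents employed abroad 92.86; financial account: purchases of foreign government bonds by domestic residents 227.61, inward foreign direct investment in the manufacturing sector 477.18, acquisition of a foreign subsidiary by a resident firm (outward FDI) 289.17; secondary income: pension payments received by residents from foreign governments 86.39; capital account: capital transfers received from emigrants 55.08.)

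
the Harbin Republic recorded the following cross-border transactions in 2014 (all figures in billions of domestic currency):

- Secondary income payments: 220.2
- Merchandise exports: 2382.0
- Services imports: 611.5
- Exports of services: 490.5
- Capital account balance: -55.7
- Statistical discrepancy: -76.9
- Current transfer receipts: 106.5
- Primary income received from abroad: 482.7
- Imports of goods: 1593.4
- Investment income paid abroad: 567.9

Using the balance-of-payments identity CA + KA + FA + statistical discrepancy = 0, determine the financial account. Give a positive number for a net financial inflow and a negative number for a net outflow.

-336.1

Goods balance = 2382.0 - 1593.4 = 788.6
Services balance = 490.5 - 611.5 = -121.0
Trade balance (goods + services) = 788.6 + (-121.0) = 667.6
Net primary income = 482.7 - 567.9 = -85.2
Net secondary income = 106.5 - 220.2 = -113.7
Current account = 667.6 + (-85.2) + (-113.7) = 468.7
Financial account = -(468.7 + (-55.7) + (-76.9)) = -336.1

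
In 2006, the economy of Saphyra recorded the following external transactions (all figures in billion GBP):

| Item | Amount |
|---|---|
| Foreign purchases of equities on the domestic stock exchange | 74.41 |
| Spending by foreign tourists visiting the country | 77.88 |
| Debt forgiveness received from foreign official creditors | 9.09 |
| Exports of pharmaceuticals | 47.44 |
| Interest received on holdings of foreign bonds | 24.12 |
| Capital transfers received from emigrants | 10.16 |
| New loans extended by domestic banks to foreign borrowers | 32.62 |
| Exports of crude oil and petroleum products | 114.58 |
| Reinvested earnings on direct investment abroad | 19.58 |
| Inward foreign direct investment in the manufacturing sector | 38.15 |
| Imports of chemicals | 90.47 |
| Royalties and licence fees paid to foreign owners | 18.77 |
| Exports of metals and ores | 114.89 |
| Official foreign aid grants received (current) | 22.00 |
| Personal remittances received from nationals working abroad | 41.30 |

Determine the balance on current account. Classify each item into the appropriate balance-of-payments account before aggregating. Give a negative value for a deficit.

Goods: 114.58 + 47.44 + 114.89 - 90.47 = 186.44
Services: -18.77 + 77.88 = 59.11
Primary income: 19.58 + 24.12 = 43.70
Secondary income: 41.30 + 22.00 = 63.30
Current account = 186.44 + 59.11 + 43.70 + 63.30 = 352.55
(Excluded from the current account — financial account: foreign purchases of equities on the domestic stock exchange 74.41, new loans extended by domestic banks to foreign borrowers 32.62, inward foreign direct investment in the manufacturing sector 38.15; capital account: debt forgiveness received from foreign official creditors 9.09, capital transfers received from emigrants 10.16.)

352.55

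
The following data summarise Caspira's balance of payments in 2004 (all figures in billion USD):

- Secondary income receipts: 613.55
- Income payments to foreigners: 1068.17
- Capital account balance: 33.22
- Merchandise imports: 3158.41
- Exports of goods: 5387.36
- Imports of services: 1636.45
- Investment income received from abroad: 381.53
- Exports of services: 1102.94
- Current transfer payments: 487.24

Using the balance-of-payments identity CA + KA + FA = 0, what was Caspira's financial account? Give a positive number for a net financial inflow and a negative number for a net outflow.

Goods balance = 5387.36 - 3158.41 = 2228.95
Services balance = 1102.94 - 1636.45 = -533.51
Trade balance (goods + services) = 2228.95 + (-533.51) = 1695.44
Net primary income = 381.53 - 1068.17 = -686.64
Net secondary income = 613.55 - 487.24 = 126.31
Current account = 1695.44 + (-686.64) + 126.31 = 1135.11
Financial account = -(1135.11 + 33.22) = -1168.33

-1168.33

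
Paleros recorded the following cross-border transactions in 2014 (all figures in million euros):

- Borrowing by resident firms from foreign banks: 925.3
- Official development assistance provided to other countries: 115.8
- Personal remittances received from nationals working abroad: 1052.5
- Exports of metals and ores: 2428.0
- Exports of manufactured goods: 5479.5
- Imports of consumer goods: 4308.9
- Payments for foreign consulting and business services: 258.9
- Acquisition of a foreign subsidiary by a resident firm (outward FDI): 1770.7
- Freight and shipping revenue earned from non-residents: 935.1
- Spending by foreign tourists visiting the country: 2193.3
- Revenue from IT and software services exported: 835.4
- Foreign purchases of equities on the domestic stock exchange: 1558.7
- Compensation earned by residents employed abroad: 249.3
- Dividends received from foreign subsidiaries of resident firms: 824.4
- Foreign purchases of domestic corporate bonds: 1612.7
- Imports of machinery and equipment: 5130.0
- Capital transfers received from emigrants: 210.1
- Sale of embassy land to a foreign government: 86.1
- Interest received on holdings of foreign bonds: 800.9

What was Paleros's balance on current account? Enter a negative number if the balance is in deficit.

Goods: 2428.0 - 4308.9 - 5130.0 + 5479.5 = -1531.4
Services: 2193.3 + 835.4 - 258.9 + 935.1 = 3704.9
Primary income: 824.4 + 800.9 + 249.3 = 1874.6
Secondary income: -115.8 + 1052.5 = 936.7
Current account = (-1531.4) + 3704.9 + 1874.6 + 936.7 = 4984.8
(Excluded from the current account — financial account: borrowing by resident firms from foreign banks 925.3, acquisition of a foreign subsidiary by a resident firm (outward FDI) 1770.7, foreign purchases of equities on the domestic stock exchange 1558.7, foreign purchases of domestic corporate bonds 1612.7; capital account: capital transfers received from emigrants 210.1, sale of embassy land to a foreign government 86.1.)

4984.8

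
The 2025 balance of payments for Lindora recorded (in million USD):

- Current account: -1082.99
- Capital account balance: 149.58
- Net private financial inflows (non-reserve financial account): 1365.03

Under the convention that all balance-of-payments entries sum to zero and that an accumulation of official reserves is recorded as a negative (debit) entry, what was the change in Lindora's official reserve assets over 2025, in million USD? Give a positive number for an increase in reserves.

431.62

Official reserve transactions balance = -((-1082.99) + 149.58 + 1365.03) = -431.62
An accumulation of reserves is recorded as a debit (negative entry), so the change in the stock of reserves is the negative of that balance.
Change in official reserves = -(-431.62) = 431.62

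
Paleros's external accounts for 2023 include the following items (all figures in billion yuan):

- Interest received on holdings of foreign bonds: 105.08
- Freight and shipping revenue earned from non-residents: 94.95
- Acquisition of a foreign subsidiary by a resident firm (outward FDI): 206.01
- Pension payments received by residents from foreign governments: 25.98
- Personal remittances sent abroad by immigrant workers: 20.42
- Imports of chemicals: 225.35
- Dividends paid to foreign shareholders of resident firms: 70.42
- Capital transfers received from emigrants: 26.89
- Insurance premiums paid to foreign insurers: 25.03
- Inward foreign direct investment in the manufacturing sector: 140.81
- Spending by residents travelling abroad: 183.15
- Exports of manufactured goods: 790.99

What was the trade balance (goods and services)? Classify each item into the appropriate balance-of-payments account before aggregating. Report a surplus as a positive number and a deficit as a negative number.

Goods: 790.99 - 225.35 = 565.64
Services: -25.03 - 183.15 + 94.95 = -113.23
Trade balance = 565.64 + (-113.23) = 452.41
(Excluded from the trade balance — primary income: interest received on holdings of foreign bonds 105.08, dividends paid to foreign shareholders of resident firms 70.42; financial account: acquisition of a foreign subsidiary by a resident firm (outward FDI) 206.01, inward foreign direct investment in the manufacturing sector 140.81; secondary income: pension payments received by residents from foreign governments 25.98, personal remittances sent abroad by immigrant workers 20.42; capital account: capital transfers received from emigrants 26.89.)

452.41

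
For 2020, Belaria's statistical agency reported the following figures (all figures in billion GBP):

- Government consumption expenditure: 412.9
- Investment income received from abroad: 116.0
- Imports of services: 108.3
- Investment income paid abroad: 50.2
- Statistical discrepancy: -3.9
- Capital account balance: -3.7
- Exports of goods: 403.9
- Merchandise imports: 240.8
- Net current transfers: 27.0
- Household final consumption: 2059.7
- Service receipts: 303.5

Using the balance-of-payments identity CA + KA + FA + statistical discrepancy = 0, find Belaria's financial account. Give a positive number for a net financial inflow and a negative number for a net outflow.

-443.5

Goods balance = 403.9 - 240.8 = 163.1
Services balance = 303.5 - 108.3 = 195.2
Trade balance (goods + services) = 163.1 + 195.2 = 358.3
Net primary income = 116.0 - 50.2 = 65.8
Net secondary income = 27.0
Current account = 358.3 + 65.8 + 27.0 = 451.1
Financial account = -(451.1 + (-3.7) + (-3.9)) = -443.5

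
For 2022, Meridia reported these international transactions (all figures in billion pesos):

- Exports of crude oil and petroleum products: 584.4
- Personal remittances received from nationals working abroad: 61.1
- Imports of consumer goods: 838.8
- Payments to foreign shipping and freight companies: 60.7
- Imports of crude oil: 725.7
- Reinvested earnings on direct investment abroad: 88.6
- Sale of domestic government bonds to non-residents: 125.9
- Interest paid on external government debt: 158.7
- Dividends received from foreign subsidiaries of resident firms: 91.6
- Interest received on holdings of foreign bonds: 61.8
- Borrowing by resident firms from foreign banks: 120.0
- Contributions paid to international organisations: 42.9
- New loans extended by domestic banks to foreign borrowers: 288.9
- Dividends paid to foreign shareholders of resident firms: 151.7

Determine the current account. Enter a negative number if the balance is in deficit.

-1091.0

Goods: -838.8 - 725.7 + 584.4 = -980.1
Services: -60.7
Primary income: -158.7 + 91.6 + 61.8 - 151.7 + 88.6 = -68.4
Secondary income: -42.9 + 61.1 = 18.2
Current account = (-980.1) + (-60.7) + (-68.4) + 18.2 = -1091.0
(Excluded from the current account — financial account: sale of domestic government bonds to non-residents 125.9, borrowing by resident firms from foreign banks 120.0, new loans extended by domestic banks to foreign borrowers 288.9.)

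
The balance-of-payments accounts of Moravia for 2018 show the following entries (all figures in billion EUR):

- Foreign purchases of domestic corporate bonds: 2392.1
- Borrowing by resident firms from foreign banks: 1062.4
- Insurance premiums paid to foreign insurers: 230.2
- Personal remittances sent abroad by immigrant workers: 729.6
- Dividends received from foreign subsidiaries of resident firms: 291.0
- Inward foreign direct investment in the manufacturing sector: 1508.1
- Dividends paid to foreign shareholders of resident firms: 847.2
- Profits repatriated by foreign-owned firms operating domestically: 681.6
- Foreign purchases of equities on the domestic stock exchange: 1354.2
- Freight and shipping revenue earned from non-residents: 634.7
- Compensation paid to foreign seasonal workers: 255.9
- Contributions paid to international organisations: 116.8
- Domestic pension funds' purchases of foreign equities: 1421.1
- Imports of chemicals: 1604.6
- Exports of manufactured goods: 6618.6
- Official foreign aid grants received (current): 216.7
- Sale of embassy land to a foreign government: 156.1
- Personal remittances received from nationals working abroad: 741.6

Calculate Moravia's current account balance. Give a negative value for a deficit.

Goods: 6618.6 - 1604.6 = 5014.0
Services: -230.2 + 634.7 = 404.5
Primary income: -681.6 + 291.0 - 255.9 - 847.2 = -1493.7
Secondary income: 216.7 - 116.8 + 741.6 - 729.6 = 111.9
Current account = 5014.0 + 404.5 + (-1493.7) + 111.9 = 4036.7
(Excluded from the current account — financial account: foreign purchases of domestic corporate bonds 2392.1, borrowing by resident firms from foreign banks 1062.4, inward foreign direct investment in the manufacturing sector 1508.1, foreign purchases of equities on the domestic stock exchange 1354.2, domestic pension funds' purchases of foreign equities 1421.1; capital account: sale of embassy land to a foreign government 156.1.)

4036.7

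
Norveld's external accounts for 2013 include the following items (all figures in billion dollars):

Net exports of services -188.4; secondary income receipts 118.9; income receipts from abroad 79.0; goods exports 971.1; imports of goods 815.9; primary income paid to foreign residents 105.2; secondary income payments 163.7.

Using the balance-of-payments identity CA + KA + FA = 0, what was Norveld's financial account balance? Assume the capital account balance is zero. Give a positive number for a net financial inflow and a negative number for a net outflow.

Goods balance = 971.1 - 815.9 = 155.2
Services balance = -188.4
Trade balance (goods + services) = 155.2 + (-188.4) = -33.2
Net primary income = 79.0 - 105.2 = -26.2
Net secondary income = 118.9 - 163.7 = -44.8
Current account = -33.2 + (-26.2) + (-44.8) = -104.2
Financial account = -(-104.2) = 104.2

104.2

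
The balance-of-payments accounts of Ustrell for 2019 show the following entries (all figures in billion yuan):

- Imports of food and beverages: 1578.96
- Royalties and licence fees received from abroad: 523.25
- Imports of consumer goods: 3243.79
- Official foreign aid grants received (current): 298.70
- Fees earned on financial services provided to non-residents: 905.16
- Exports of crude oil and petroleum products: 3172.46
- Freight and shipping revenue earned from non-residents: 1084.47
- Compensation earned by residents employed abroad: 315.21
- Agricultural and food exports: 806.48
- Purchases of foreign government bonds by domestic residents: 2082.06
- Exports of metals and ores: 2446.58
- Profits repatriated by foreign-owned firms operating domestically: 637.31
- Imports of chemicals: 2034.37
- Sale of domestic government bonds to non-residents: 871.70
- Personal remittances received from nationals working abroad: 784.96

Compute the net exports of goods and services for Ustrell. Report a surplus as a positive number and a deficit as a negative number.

Goods: -2034.37 - 1578.96 + 3172.46 + 2446.58 + 806.48 - 3243.79 = -431.60
Services: 1084.47 + 523.25 + 905.16 = 2512.88
Trade balance = -431.60 + 2512.88 = 2081.28
(Excluded from the trade balance — secondary income: official foreign aid grants received (current) 298.70, personal remittances received from nationals working abroad 784.96; primary income: compensation earned by residents employed abroad 315.21, profits repatriated by foreign-owned firms operating domestically 637.31; financial account: purchases of foreign government bonds by domestic residents 2082.06, sale of domestic government bonds to non-residents 871.70.)

2081.28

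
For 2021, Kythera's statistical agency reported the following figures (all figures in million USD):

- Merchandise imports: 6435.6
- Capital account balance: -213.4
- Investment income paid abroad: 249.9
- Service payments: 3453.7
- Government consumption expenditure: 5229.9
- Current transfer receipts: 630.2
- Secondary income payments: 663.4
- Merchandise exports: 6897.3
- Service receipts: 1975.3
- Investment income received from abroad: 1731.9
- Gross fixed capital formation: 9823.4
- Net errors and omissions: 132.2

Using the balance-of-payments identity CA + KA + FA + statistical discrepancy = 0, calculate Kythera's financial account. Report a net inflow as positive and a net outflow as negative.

-350.9

Goods balance = 6897.3 - 6435.6 = 461.7
Services balance = 1975.3 - 3453.7 = -1478.4
Trade balance (goods + services) = 461.7 + (-1478.4) = -1016.7
Net primary income = 1731.9 - 249.9 = 1482.0
Net secondary income = 630.2 - 663.4 = -33.2
Current account = -1016.7 + 1482.0 + (-33.2) = 432.1
Financial account = -(432.1 + (-213.4) + 132.2) = -350.9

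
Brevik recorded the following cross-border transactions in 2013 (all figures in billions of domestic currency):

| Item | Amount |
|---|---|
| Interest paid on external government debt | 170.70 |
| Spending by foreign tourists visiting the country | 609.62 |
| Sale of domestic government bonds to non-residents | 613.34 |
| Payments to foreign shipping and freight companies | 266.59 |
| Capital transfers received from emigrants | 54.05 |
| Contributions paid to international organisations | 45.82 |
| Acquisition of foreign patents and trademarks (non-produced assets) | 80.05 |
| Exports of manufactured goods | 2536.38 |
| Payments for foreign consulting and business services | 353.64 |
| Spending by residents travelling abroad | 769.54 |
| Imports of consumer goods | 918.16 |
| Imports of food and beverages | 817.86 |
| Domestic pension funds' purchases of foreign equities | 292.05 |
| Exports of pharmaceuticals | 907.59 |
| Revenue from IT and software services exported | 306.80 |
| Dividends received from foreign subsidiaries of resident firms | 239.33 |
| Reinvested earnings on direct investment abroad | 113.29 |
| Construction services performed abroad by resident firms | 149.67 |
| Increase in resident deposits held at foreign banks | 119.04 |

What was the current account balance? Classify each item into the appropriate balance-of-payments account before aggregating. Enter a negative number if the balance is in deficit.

1520.37

Goods: 907.59 + 2536.38 - 817.86 - 918.16 = 1707.95
Services: -353.64 - 266.59 - 769.54 + 149.67 + 609.62 + 306.80 = -323.68
Primary income: 239.33 - 170.70 + 113.29 = 181.92
Secondary income: -45.82
Current account = 1707.95 + (-323.68) + 181.92 + (-45.82) = 1520.37
(Excluded from the current account — financial account: sale of domestic government bonds to non-residents 613.34, domestic pension funds' purchases of foreign equities 292.05, increase in resident deposits held at foreign banks 119.04; capital account: capital transfers received from emigrants 54.05, acquisition of foreign patents and trademarks (non-produced assets) 80.05.)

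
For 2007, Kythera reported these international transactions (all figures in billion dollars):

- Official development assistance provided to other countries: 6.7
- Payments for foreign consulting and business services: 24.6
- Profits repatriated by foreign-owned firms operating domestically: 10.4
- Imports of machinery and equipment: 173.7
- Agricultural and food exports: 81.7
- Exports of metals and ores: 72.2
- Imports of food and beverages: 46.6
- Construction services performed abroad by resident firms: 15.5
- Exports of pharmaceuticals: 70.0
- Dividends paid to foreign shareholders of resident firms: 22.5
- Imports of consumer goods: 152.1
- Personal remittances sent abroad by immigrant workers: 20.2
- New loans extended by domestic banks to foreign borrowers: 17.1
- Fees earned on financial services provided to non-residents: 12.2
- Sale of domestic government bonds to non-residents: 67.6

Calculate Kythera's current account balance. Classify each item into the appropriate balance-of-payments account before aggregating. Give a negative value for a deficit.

Goods: -152.1 + 70.0 + 72.2 - 46.6 + 81.7 - 173.7 = -148.5
Services: -24.6 + 12.2 + 15.5 = 3.1
Primary income: -22.5 - 10.4 = -32.9
Secondary income: -6.7 - 20.2 = -26.9
Current account = (-148.5) + 3.1 + (-32.9) + (-26.9) = -205.2
(Excluded from the current account — financial account: new loans extended by domestic banks to foreign borrowers 17.1, sale of domestic government bonds to non-residents 67.6.)

-205.2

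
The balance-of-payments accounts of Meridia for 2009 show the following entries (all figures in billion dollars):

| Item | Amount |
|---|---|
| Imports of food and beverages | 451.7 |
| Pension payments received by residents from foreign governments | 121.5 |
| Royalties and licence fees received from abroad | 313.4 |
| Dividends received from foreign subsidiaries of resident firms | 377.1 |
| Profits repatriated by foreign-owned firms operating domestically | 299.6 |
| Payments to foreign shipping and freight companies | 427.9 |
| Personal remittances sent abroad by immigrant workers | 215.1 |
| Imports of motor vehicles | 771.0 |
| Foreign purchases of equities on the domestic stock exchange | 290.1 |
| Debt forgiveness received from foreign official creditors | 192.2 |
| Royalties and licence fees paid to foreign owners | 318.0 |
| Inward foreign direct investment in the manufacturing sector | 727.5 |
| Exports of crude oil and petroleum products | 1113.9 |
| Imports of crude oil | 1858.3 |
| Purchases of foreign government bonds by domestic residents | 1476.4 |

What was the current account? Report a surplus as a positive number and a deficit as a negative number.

Goods: -771.0 - 451.7 + 1113.9 - 1858.3 = -1967.1
Services: -427.9 + 313.4 - 318.0 = -432.5
Primary income: -299.6 + 377.1 = 77.5
Secondary income: 121.5 - 215.1 = -93.6
Current account = (-1967.1) + (-432.5) + 77.5 + (-93.6) = -2415.7
(Excluded from the current account — financial account: foreign purchases of equities on the domestic stock exchange 290.1, inward foreign direct investment in the manufacturing sector 727.5, purchases of foreign government bonds by domestic residents 1476.4; capital account: debt forgiveness received from foreign official creditors 192.2.)

-2415.7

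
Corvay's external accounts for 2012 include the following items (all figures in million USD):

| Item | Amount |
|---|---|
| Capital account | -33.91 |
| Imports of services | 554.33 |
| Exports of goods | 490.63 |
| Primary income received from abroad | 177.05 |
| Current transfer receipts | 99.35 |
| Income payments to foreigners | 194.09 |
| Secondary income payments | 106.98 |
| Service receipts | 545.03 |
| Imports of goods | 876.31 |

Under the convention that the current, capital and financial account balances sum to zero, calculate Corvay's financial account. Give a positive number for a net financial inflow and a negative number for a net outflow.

453.56

Goods balance = 490.63 - 876.31 = -385.68
Services balance = 545.03 - 554.33 = -9.30
Trade balance (goods + services) = -385.68 + (-9.30) = -394.98
Net primary income = 177.05 - 194.09 = -17.04
Net secondary income = 99.35 - 106.98 = -7.63
Current account = -394.98 + (-17.04) + (-7.63) = -419.65
Financial account = -(-419.65 + (-33.91)) = 453.56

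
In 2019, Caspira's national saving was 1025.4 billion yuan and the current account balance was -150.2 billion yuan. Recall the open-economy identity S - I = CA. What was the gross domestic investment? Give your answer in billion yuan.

1175.6

S - I = CA (net lending to the rest of the world).
I = S - CA = 1025.4 - (-150.2) = 1175.6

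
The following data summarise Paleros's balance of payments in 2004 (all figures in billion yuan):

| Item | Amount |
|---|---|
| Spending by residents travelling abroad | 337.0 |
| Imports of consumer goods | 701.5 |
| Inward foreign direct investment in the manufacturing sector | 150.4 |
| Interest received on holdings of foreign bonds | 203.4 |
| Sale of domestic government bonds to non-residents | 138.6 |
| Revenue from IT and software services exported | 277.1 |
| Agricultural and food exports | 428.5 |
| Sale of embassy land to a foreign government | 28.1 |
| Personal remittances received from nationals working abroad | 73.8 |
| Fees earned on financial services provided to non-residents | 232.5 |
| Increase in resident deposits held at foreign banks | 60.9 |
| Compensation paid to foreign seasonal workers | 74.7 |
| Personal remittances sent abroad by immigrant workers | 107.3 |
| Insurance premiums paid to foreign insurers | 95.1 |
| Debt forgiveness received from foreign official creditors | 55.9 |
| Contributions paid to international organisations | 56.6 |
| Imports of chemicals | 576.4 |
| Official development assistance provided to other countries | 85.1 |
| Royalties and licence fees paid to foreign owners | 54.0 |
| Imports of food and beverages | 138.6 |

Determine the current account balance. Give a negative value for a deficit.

-1011.0

Goods: -138.6 - 576.4 + 428.5 - 701.5 = -988.0
Services: -54.0 - 95.1 - 337.0 + 277.1 + 232.5 = 23.5
Primary income: 203.4 - 74.7 = 128.7
Secondary income: -85.1 - 56.6 - 107.3 + 73.8 = -175.2
Current account = (-988.0) + 23.5 + 128.7 + (-175.2) = -1011.0
(Excluded from the current account — financial account: inward foreign direct investment in the manufacturing sector 150.4, sale of domestic government bonds to non-residents 138.6, increase in resident deposits held at foreign banks 60.9; capital account: sale of embassy land to a foreign government 28.1, debt forgiveness received from foreign official creditors 55.9.)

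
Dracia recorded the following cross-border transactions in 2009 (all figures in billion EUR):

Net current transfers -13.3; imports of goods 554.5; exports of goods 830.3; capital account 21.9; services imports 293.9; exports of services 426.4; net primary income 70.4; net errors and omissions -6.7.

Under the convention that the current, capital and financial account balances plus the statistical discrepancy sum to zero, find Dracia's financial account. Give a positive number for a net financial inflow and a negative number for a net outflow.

Goods balance = 830.3 - 554.5 = 275.8
Services balance = 426.4 - 293.9 = 132.5
Trade balance (goods + services) = 275.8 + 132.5 = 408.3
Net primary income = 70.4
Net secondary income = -13.3
Current account = 408.3 + 70.4 + (-13.3) = 465.4
Financial account = -(465.4 + 21.9 + (-6.7)) = -480.6

-480.6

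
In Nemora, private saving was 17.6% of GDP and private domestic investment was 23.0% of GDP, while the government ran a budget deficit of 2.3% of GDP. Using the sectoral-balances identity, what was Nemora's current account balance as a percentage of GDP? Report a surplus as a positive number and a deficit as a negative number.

By the sectoral-balances identity, CA = (S_private - I) + (T - G).
Private balance = 17.6 - 23.0 = -5.4
Government balance (T - G) = -2.3
CA = -5.4 + (-2.3) = -7.7

-7.7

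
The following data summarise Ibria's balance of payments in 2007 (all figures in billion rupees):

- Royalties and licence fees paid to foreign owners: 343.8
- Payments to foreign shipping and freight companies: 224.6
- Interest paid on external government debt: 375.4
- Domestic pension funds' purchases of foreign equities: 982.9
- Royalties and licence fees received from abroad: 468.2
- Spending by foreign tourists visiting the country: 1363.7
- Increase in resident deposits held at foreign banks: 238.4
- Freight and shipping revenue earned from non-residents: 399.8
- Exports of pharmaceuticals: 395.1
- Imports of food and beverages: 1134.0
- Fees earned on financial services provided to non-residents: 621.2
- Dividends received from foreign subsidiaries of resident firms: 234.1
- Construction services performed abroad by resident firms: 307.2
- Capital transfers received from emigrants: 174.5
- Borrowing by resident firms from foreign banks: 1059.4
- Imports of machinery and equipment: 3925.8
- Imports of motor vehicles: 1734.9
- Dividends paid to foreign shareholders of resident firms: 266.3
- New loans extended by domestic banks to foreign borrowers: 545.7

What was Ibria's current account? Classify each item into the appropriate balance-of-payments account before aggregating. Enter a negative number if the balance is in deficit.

Goods: -3925.8 - 1134.0 - 1734.9 + 395.1 = -6399.6
Services: -343.8 + 468.2 - 224.6 + 1363.7 + 621.2 + 399.8 + 307.2 = 2591.7
Primary income: -266.3 - 375.4 + 234.1 = -407.6
Current account = (-6399.6) + 2591.7 + (-407.6) = -4215.5
(Excluded from the current account — financial account: domestic pension funds' purchases of foreign equities 982.9, increase in resident deposits held at foreign banks 238.4, borrowing by resident firms from foreign banks 1059.4, new loans extended by domestic banks to foreign borrowers 545.7; capital account: capital transfers received from emigrants 174.5.)

-4215.5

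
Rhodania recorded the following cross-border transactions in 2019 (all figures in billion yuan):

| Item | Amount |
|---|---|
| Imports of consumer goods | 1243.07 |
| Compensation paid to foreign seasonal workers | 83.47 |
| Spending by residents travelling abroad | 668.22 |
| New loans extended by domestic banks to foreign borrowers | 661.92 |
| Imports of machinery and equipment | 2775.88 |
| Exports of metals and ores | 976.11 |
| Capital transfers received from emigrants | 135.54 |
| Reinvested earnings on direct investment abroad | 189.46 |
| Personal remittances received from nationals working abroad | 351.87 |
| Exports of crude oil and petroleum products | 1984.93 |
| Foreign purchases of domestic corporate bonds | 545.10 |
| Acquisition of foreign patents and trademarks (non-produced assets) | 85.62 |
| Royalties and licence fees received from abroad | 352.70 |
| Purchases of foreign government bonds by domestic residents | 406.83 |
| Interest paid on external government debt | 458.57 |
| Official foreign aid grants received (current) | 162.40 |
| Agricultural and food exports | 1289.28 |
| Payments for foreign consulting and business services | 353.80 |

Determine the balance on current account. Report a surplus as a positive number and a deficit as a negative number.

Goods: 1289.28 - 2775.88 + 1984.93 + 976.11 - 1243.07 = 231.37
Services: -353.80 + 352.70 - 668.22 = -669.32
Primary income: -458.57 + 189.46 - 83.47 = -352.58
Secondary income: 351.87 + 162.40 = 514.27
Current account = 231.37 + (-669.32) + (-352.58) + 514.27 = -276.26
(Excluded from the current account — financial account: new loans extended by domestic banks to foreign borrowers 661.92, foreign purchases of domestic corporate bonds 545.10, purchases of foreign government bonds by domestic residents 406.83; capital account: capital transfers received from emigrants 135.54, acquisition of foreign patents and trademarks (non-produced assets) 85.62.)

-276.26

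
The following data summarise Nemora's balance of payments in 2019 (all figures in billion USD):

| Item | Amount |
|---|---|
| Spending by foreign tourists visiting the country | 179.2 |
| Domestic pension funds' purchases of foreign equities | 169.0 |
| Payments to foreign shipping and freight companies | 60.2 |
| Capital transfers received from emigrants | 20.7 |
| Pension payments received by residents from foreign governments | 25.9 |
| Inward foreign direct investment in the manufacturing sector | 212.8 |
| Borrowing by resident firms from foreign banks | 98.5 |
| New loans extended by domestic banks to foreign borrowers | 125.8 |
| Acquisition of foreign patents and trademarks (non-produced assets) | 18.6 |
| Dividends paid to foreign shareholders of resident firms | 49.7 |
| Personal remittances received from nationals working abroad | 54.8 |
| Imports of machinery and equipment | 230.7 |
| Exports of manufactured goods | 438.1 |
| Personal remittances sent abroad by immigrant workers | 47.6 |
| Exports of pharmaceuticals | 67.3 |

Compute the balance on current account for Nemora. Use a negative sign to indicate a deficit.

Goods: -230.7 + 67.3 + 438.1 = 274.7
Services: -60.2 + 179.2 = 119.0
Primary income: -49.7
Secondary income: -47.6 + 54.8 + 25.9 = 33.1
Current account = 274.7 + 119.0 + (-49.7) + 33.1 = 377.1
(Excluded from the current account — financial account: domestic pension funds' purchases of foreign equities 169.0, inward foreign direct investment in the manufacturing sector 212.8, borrowing by resident firms from foreign banks 98.5, new loans extended by domestic banks to foreign borrowers 125.8; capital account: capital transfers received from emigrants 20.7, acquisition of foreign patents and trademarks (non-produced assets) 18.6.)

377.1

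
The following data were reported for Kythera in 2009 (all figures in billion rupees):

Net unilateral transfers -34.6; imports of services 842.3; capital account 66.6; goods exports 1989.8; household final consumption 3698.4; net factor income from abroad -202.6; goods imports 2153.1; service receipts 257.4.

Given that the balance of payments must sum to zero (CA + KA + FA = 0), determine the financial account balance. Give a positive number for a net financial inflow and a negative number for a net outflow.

918.8

Goods balance = 1989.8 - 2153.1 = -163.3
Services balance = 257.4 - 842.3 = -584.9
Trade balance (goods + services) = -163.3 + (-584.9) = -748.2
Net primary income = -202.6
Net secondary income = -34.6
Current account = -748.2 + (-202.6) + (-34.6) = -985.4
Financial account = -(-985.4 + 66.6) = 918.8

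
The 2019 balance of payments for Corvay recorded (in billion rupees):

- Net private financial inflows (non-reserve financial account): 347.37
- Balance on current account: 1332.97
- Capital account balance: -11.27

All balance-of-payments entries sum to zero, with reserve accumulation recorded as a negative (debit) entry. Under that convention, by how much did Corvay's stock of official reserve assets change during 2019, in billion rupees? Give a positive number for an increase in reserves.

Official reserve transactions balance = -(1332.97 + (-11.27) + 347.37) = -1669.07
An accumulation of reserves is recorded as a debit (negative entry), so the change in the stock of reserves is the negative of that balance.
Change in official reserves = -(-1669.07) = 1669.07

1669.07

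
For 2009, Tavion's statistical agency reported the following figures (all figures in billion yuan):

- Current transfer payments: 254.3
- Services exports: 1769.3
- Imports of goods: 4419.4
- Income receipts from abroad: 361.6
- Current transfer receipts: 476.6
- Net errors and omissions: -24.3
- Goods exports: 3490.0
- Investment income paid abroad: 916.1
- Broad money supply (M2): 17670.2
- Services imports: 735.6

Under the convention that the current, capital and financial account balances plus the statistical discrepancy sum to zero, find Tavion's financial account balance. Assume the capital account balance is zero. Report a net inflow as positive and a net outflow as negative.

Goods balance = 3490.0 - 4419.4 = -929.4
Services balance = 1769.3 - 735.6 = 1033.7
Trade balance (goods + services) = -929.4 + 1033.7 = 104.3
Net primary income = 361.6 - 916.1 = -554.5
Net secondary income = 476.6 - 254.3 = 222.3
Current account = 104.3 + (-554.5) + 222.3 = -227.9
Financial account = -(-227.9 + (-24.3)) = 252.2

252.2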